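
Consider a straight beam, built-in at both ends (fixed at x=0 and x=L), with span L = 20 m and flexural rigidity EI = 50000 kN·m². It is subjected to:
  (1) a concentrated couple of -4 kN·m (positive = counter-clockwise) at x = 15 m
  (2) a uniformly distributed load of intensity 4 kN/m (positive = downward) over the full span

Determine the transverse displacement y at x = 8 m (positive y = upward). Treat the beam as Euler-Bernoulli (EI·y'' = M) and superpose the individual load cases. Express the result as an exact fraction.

Load 1 — applied couple M₀=-4 kN·m at a=15 m (b=L-a=5):
  y_1 = (R_Ax³/6 - M_Ax²/2)/EI  [x≤a] with R_A=-9/40, M_A=-5/4 = ((-9/40)·8³/6 - (-5/4)·8²/2)/50000 = 13/31250 m
Load 2 — uniform load w=4 kN/m over full span:
  y_2 = -wx²(L-x)²/(24EI) = -4·8²·(20-8)²/(24·50000) = -96/3125 m
Superposition: y = Σ y_i = -947/31250 m ≈ -0.030304 m

y(8) = -947/31250 m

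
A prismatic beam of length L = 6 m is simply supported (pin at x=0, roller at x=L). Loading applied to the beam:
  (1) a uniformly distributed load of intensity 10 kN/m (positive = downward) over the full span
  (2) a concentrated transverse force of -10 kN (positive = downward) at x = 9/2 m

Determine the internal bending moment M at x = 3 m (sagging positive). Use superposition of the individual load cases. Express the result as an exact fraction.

Load 1 — uniform load w=10 kN/m over full span:
  M_1 = wx(L-x)/2 = 10·3·(6-3)/2 = 45 kN·m
Load 2 — point force P=-10 kN at a=9/2 m (b=L-a=3/2):
  M_2 = Pbx/L  [x≤a] = (-10)·(3/2)·3/6 = -15/2 kN·m
Superposition: M = Σ M_i = 75/2 kN·m ≈ 37.500000 kN·m

M(3) = 75/2 kN·m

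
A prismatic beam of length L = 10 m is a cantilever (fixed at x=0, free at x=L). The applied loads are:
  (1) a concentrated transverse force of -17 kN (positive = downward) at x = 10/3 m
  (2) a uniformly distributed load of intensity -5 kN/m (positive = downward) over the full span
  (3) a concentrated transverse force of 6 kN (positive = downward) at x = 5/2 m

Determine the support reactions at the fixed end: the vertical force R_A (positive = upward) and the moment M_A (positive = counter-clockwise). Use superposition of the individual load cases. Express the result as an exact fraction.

Load 1 — point force P=-17 kN at a=10/3 m (b=L-a=20/3):
  R_A = P = (-17) = -17 kN
  M_A = Pa = (-17)·(10/3) = -170/3 kN·m
Load 2 — uniform load w=-5 kN/m over full span:
  R_A = wL = (-5)·10 = -50 kN
  M_A = wL²/2 = (-5)·10²/2 = -250 kN·m
Load 3 — point force P=6 kN at a=5/2 m (b=L-a=15/2):
  R_A = P = 6 kN
  M_A = Pa = 6·(5/2) = 15 kN·m
Superposition: R_A = -61 kN, M_A = -875/3 kN·m

R_A = -61 kN, M_A = -875/3 kN·m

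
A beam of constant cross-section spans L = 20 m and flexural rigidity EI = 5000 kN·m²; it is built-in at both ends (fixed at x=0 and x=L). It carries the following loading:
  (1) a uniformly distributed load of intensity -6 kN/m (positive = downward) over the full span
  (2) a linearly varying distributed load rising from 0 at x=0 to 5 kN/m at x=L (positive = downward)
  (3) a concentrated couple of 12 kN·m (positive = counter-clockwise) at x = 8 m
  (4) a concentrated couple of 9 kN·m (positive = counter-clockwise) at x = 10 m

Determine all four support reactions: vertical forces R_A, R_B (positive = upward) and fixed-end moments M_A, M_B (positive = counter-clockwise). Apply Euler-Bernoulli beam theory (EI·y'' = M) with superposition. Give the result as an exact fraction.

Load 1 — uniform load w=-6 kN/m over full span:
  R_A = wL/2 = (-6)·20/2 = -60 kN
  M_A = wL²/12 = (-6)·20²/12 = -200 kN·m
  R_B = wL/2 = (-6)·20/2 = -60 kN
  M_B = -wL²/12 = -(-6)·20²/12 = 200 kN·m
Load 2 — triangular load w₀=5 kN/m (0→w₀ over full span):
  R_A = 3w₀L/20 = 3·5·20/20 = 15 kN
  M_A = w₀L²/30 = 5·20²/30 = 200/3 kN·m
  R_B = 7w₀L/20 = 7·5·20/20 = 35 kN
  M_B = -w₀L²/20 = -5·20²/20 = -100 kN·m
Load 3 — applied couple M₀=12 kN·m at a=8 m (b=L-a=12):
  R_A = 6M₀ab/L³ = 6·12·8·12/20³ = 108/125 kN
  M_A = M₀b(2a-b)/L² = 12·12·(2·8-12)/20² = 36/25 kN·m
  R_B = -6M₀ab/L³ = -6·12·8·12/20³ = -108/125 kN
  M_B = M₀a(2b-a)/L² = 12·8·(2·12-8)/20² = 96/25 kN·m
Load 4 — applied couple M₀=9 kN·m at a=10 m (b=L-a=10):
  R_A = 6M₀ab/L³ = 6·9·10·10/20³ = 27/40 kN
  M_A = M₀b(2a-b)/L² = 9·10·(2·10-10)/20² = 9/4 kN·m
  R_B = -6M₀ab/L³ = -6·9·10·10/20³ = -27/40 kN
  M_B = M₀a(2b-a)/L² = 9·10·(2·10-10)/20² = 9/4 kN·m
Superposition: R_A = -43461/1000 kN, M_A = -38893/300 kN·m, R_B = -26539/1000 kN, M_B = 10609/100 kN·m

R_A = -43461/1000 kN, M_A = -38893/300 kN·m, R_B = -26539/1000 kN, M_B = 10609/100 kN·m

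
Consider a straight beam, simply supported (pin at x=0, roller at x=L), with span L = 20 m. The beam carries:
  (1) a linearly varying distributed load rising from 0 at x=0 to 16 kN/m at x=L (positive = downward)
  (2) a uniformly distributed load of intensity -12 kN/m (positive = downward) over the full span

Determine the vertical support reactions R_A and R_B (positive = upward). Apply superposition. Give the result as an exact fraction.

Load 1 — triangular load w₀=16 kN/m (0→w₀ over full span):
  R_A = w₀L/6 = 16·20/6 = 160/3 kN
  R_B = w₀L/3 = 16·20/3 = 320/3 kN
Load 2 — uniform load w=-12 kN/m over full span:
  R_A = wL/2 = (-12)·20/2 = -120 kN
  R_B = wL/2 = (-12)·20/2 = -120 kN
Superposition: R_A = -200/3 kN, R_B = -40/3 kN

R_A = -200/3 kN, R_B = -40/3 kN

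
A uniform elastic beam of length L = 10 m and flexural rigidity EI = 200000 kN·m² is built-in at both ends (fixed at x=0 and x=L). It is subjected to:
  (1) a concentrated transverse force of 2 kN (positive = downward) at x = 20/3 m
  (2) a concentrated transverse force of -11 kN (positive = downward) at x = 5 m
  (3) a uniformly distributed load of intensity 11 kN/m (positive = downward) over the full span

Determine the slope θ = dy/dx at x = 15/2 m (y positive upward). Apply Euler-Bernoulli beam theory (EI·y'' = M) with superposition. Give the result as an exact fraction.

θ(15/2) = 103/288000 rad

Load 1 — point force P=2 kN at a=20/3 m (b=L-a=10/3):
  θ_1 = Pa²(L-x)(2bL-(3b+a)(L-x))/(2L³EI)  [x>a] = 2·(20/3)²·(10-(15/2))·(2·(10/3)·10-(3·(10/3)+(20/3))·(10-(15/2)))/(2·10³·200000) = 1/72000 rad
Load 2 — point force P=-11 kN at a=5 m (b=L-a=5):
  θ_2 = Pa²(L-x)(2bL-(3b+a)(L-x))/(2L³EI)  [x>a] = (-11)·5²·(10-(15/2))·(2·5·10-(3·5+5)·(10-(15/2)))/(2·10³·200000) = -11/128000 rad
Load 3 — uniform load w=11 kN/m over full span:
  θ_3 = -wx(L-x)(L-2x)/(12EI) = -11·(15/2)·(10-(15/2))·(10-2·(15/2))/(12·200000) = 11/25600 rad
Superposition: θ = Σ θ_i = 103/288000 rad ≈ 0.000358 rad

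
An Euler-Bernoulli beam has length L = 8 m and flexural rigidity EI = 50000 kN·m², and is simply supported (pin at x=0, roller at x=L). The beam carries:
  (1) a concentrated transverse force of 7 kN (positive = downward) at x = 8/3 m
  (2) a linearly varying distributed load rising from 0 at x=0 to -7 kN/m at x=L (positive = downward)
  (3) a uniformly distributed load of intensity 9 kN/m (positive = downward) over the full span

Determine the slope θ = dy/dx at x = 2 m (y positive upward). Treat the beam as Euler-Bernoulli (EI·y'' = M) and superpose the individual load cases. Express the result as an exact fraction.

Load 1 — point force P=7 kN at a=8/3 m (b=L-a=16/3):
  θ_1 = -Pb(L²-b²-3x²)/(6LEI)  [x≤a] = -7·(16/3)·(8²-(16/3)²-3·2²)/(6·8·50000) = -371/1012500 rad
Load 2 — triangular load w₀=-7 kN/m (0→w₀ over full span):
  θ_2 = -w₀(7L⁴-30L²x²+15x⁴)/(360LEI) = -(-7)·(7·8⁴-30·8²·2²+15·2⁴)/(360·8·50000) = 9289/9000000 rad
Load 3 — uniform load w=9 kN/m over full span:
  θ_3 = -w(L³-6Lx²+4x³)/(24EI) = -9·(8³-6·8·2²+4·2³)/(24·50000) = -33/12500 rad
Superposition: θ = Σ θ_i = -159919/81000000 rad ≈ -0.001974 rad

θ(2) = -159919/81000000 rad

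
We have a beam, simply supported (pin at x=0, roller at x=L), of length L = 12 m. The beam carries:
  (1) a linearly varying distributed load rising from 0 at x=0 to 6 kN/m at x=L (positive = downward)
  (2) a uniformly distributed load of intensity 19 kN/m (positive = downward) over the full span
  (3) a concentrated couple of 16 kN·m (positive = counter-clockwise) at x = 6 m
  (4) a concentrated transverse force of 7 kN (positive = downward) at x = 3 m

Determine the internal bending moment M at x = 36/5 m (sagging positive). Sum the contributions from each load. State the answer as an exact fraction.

M(36/5) = 48202/125 kN·m

Load 1 — triangular load w₀=6 kN/m (0→w₀ over full span):
  M_1 = w₀Lx/6 - w₀x³/(6L) = 6·12·(36/5)/6 - 6·(36/5)³/(6·12) = 6912/125 kN·m
Load 2 — uniform load w=19 kN/m over full span:
  M_2 = wx(L-x)/2 = 19·(36/5)·(12-(36/5))/2 = 8208/25 kN·m
Load 3 — applied couple M₀=16 kN·m at a=6 m (b=L-a=6):
  M_3 = M₀x/L - M₀  [x>a] = 16·(36/5)/12 - 16 = -32/5 kN·m
Load 4 — point force P=7 kN at a=3 m (b=L-a=9):
  M_4 = Pa(L-x)/L  [x>a] = 7·3·(12-(36/5))/12 = 42/5 kN·m
Superposition: M = Σ M_i = 48202/125 kN·m ≈ 385.616000 kN·m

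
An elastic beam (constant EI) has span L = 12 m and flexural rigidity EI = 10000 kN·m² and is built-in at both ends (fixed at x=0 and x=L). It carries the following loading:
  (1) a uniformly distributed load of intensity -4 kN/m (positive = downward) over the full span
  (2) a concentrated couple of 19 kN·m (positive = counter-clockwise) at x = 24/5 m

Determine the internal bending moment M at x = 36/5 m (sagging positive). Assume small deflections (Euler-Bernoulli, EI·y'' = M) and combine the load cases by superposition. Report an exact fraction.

M(36/5) = -3248/125 kN·m

Load 1 — uniform load w=-4 kN/m over full span:
  M_1 = wLx/2 - wL²/12 - wx²/2 = (-4)·12·(36/5)/2 - (-4)·12²/12 - (-4)·(36/5)²/2 = -528/25 kN·m
Load 2 — applied couple M₀=19 kN·m at a=24/5 m (b=L-a=36/5):
  M_2 = R_Ax - M_A - M₀  [x>a] with R_A=57/25, M_A=57/25 = (57/25)·(36/5) - (57/25) - 19 = -608/125 kN·m
Superposition: M = Σ M_i = -3248/125 kN·m ≈ -25.984000 kN·m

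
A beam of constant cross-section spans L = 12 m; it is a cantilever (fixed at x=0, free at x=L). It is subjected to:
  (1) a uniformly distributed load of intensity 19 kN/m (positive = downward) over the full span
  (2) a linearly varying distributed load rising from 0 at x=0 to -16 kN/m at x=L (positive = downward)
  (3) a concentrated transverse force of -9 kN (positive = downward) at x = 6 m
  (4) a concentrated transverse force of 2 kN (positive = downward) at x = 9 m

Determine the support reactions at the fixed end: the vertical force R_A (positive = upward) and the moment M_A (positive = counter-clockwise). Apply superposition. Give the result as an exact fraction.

Load 1 — uniform load w=19 kN/m over full span:
  R_A = wL = 19·12 = 228 kN
  M_A = wL²/2 = 19·12²/2 = 1368 kN·m
Load 2 — triangular load w₀=-16 kN/m (0→w₀ over full span):
  R_A = w₀L/2 = (-16)·12/2 = -96 kN
  M_A = w₀L²/3 = (-16)·12²/3 = -768 kN·m
Load 3 — point force P=-9 kN at a=6 m (b=L-a=6):
  R_A = P = (-9) = -9 kN
  M_A = Pa = (-9)·6 = -54 kN·m
Load 4 — point force P=2 kN at a=9 m (b=L-a=3):
  R_A = P = 2 kN
  M_A = Pa = 2·9 = 18 kN·m
Superposition: R_A = 125 kN, M_A = 564 kN·m

R_A = 125 kN, M_A = 564 kN·m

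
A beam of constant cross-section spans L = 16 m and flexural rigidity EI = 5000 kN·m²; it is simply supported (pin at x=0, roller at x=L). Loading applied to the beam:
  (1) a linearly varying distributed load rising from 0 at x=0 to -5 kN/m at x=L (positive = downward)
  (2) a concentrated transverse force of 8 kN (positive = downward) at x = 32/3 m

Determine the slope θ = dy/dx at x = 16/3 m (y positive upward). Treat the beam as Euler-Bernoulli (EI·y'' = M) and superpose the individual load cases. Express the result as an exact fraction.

θ(16/3) = 4736/151875 rad

Load 1 — triangular load w₀=-5 kN/m (0→w₀ over full span):
  θ_1 = -w₀(7L⁴-30L²x²+15x⁴)/(360LEI) = -(-5)·(7·16⁴-30·16²·(16/3)²+15·(16/3)⁴)/(360·16·5000) = 6656/151875 rad
Load 2 — point force P=8 kN at a=32/3 m (b=L-a=16/3):
  θ_2 = -Pb(L²-b²-3x²)/(6LEI)  [x≤a] = -8·(16/3)·(16²-(16/3)²-3·(16/3)²)/(6·16·5000) = -128/10125 rad
Superposition: θ = Σ θ_i = 4736/151875 rad ≈ 0.031184 rad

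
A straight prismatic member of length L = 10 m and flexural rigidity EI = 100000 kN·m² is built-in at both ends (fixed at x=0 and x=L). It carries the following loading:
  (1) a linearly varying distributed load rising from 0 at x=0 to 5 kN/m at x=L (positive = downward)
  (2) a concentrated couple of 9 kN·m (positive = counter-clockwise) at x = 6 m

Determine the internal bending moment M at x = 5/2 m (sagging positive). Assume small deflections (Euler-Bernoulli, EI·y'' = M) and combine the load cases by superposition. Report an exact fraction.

M(5/2) = 913/800 kN·m

Load 1 — triangular load w₀=5 kN/m (0→w₀ over full span):
  M_1 = 3w₀Lx/20 - w₀L²/30 - w₀x³/(6L) = 3·5·10·(5/2)/20 - 5·10²/30 - 5·(5/2)³/(6·10) = 25/32 kN·m
Load 2 — applied couple M₀=9 kN·m at a=6 m (b=L-a=4):
  M_2 = R_Ax - M_A  [x≤a] with R_A=162/125, M_A=72/25 = (162/125)·(5/2) - (72/25) = 9/25 kN·m
Superposition: M = Σ M_i = 913/800 kN·m ≈ 1.141250 kN·m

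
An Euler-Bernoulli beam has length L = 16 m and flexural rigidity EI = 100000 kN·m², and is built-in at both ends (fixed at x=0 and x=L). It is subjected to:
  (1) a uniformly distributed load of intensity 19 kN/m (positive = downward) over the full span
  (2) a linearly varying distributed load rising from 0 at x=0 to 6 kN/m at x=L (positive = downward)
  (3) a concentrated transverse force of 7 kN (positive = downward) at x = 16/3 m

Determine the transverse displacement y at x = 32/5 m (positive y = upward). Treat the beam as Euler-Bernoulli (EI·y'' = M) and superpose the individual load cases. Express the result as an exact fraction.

y(32/5) = -1736384/48828125 m

Load 1 — uniform load w=19 kN/m over full span:
  y_1 = -wx²(L-x)²/(24EI) = -19·(32/5)²·(16-(32/5))²/(24·100000) = -58368/1953125 m
Load 2 — triangular load w₀=6 kN/m (0→w₀ over full span):
  y_2 = -w₀x²(L-x)²(x+2L)/(120LEI) = -6·(32/5)²·(16-(32/5))²·((32/5)+2·16)/(120·16·100000) = -221184/48828125 m
Load 3 — point force P=7 kN at a=16/3 m (b=L-a=32/3):
  y_3 = -Pa²(L-x)²(3bL-(3b+a)(L-x))/(6L³EI)  [x>a] = -7·(16/3)²·(16-(32/5))²·(3·(32/3)·16-(3·(32/3)+(16/3))·(16-(32/5)))/(6·16³·100000) = -448/390625 m
Superposition: y = Σ y_i = -1736384/48828125 m ≈ -0.035561 m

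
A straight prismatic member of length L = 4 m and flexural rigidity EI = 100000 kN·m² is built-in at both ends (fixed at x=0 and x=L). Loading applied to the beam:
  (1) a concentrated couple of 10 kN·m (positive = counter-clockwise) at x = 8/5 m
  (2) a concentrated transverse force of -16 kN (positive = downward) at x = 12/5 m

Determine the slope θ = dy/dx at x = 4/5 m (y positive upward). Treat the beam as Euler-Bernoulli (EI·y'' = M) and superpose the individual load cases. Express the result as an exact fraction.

Load 1 — applied couple M₀=10 kN·m at a=8/5 m (b=L-a=12/5):
  θ_1 = (R_Ax²/2 - M_Ax)/EI  [x≤a] with R_A=18/5, M_A=6/5 = ((18/5)·(4/5)²/2 - (6/5)·(4/5))/100000 = 3/1562500 rad
Load 2 — point force P=-16 kN at a=12/5 m (b=L-a=8/5):
  θ_2 = -Pb²x(2aL-(3a+b)x)/(2L³EI)  [x≤a] = -(-16)·(8/5)²·(4/5)·(2·(12/5)·4-(3·(12/5)+(8/5))·(4/5))/(2·4³·100000) = 304/9765625 rad
Superposition: θ = Σ θ_i = 1291/39062500 rad ≈ 0.000033 rad

θ(4/5) = 1291/39062500 rad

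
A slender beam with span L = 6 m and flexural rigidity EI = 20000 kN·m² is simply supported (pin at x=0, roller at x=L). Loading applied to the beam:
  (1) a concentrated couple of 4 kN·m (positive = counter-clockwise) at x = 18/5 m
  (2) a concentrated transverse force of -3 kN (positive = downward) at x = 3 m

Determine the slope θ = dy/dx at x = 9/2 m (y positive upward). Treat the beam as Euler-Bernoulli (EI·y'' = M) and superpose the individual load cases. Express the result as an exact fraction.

Load 1 — applied couple M₀=4 kN·m at a=18/5 m (b=L-a=12/5):
  θ_1 = (M₀x²/(2L)-M₀(x-a)+C₁)/EI  [x>a] with C₁=M₀(3b²-L²)/(6L)=-52/25 = (4·(9/2)²/(2·6)-4·((9/2)-(18/5))+(-52/25))/20000 = 107/2000000 rad
Load 2 — point force P=-3 kN at a=3 m (b=L-a=3):
  θ_2 = -Pa(2L²-6Lx+3x²+a²)/(6LEI)  [x>a] = -(-3)·3·(2·6²-6·6·(9/2)+3·(9/2)²+3²)/(6·6·20000) = -81/320000 rad
Superposition: θ = Σ θ_i = -1597/8000000 rad ≈ -0.000200 rad

θ(9/2) = -1597/8000000 rad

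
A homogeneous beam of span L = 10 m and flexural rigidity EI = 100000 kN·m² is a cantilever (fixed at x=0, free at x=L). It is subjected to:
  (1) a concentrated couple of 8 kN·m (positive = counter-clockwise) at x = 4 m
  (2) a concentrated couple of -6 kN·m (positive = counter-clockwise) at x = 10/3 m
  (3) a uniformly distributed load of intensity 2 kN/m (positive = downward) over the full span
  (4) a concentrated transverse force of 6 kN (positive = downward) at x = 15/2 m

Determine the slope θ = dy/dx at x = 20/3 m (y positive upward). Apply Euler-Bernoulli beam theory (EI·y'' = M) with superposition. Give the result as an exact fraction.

θ(20/3) = -1204/253125 rad

Load 1 — applied couple M₀=8 kN·m at a=4 m (b=L-a=6):
  θ_1 = M₀a/EI  [x>a] = 8·4/100000 = 1/3125 rad
Load 2 — applied couple M₀=-6 kN·m at a=10/3 m (b=L-a=20/3):
  θ_2 = M₀a/EI  [x>a] = (-6)·(10/3)/100000 = -1/5000 rad
Load 3 — uniform load w=2 kN/m over full span:
  θ_3 = -wx(x²-3Lx+3L²)/(6EI) = -2·(20/3)·((20/3)²-3·10·(20/3)+3·10²)/(6·100000) = -13/4050 rad
Load 4 — point force P=6 kN at a=15/2 m (b=L-a=5/2):
  θ_4 = -Px(2a-x)/(2EI)  [x≤a] = -6·(20/3)·(2·(15/2)-(20/3))/(2·100000) = -1/600 rad
Superposition: θ = Σ θ_i = -1204/253125 rad ≈ -0.004757 rad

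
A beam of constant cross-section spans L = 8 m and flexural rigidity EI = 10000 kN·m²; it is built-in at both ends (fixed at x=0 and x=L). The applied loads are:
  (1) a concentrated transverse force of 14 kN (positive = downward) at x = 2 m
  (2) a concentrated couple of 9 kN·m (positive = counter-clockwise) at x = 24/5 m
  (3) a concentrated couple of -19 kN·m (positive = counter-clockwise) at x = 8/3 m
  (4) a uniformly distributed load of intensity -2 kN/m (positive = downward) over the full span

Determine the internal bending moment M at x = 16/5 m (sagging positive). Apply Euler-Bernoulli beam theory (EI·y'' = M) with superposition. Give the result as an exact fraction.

Load 1 — point force P=14 kN at a=2 m (b=L-a=6):
  M_1 = Pa²(a+3b)(L-x)/L³ - Pa²b/L²  [x>a] = 14·2²·(2+3·6)·(8-(16/5))/8³ - 14·2²·6/8² = 21/4 kN·m
Load 2 — applied couple M₀=9 kN·m at a=24/5 m (b=L-a=16/5):
  M_2 = R_Ax - M_A  [x≤a] with R_A=81/50, M_A=72/25 = (81/50)·(16/5) - (72/25) = 288/125 kN·m
Load 3 — applied couple M₀=-19 kN·m at a=8/3 m (b=L-a=16/3):
  M_3 = R_Ax - M_A - M₀  [x>a] with R_A=-19/6, M_A=0 = (-19/6)·(16/5) - 0 - (-19) = 133/15 kN·m
Load 4 — uniform load w=-2 kN/m over full span:
  M_4 = wLx/2 - wL²/12 - wx²/2 = (-2)·8·(16/5)/2 - (-2)·8²/12 - (-2)·(16/5)²/2 = -352/75 kN·m
Superposition: M = Σ M_i = 17591/1500 kN·m ≈ 11.727333 kN·m

M(16/5) = 17591/1500 kN·m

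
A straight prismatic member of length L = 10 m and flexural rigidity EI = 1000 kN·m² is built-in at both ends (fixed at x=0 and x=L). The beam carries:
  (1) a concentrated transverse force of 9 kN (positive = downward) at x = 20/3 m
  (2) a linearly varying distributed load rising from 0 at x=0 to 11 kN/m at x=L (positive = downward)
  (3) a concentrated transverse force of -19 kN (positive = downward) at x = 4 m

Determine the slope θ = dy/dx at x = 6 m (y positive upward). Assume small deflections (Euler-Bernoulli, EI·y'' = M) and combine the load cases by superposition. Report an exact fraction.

θ(6) = 9/62500 rad

Load 1 — point force P=9 kN at a=20/3 m (b=L-a=10/3):
  θ_1 = -Pb²x(2aL-(3a+b)x)/(2L³EI)  [x≤a] = -9·(10/3)²·6·(2·(20/3)·10-(3·(20/3)+(10/3))·6)/(2·10³·1000) = 1/500 rad
Load 2 — triangular load w₀=11 kN/m (0→w₀ over full span):
  θ_2 = -w₀(2x(L-x)(L-2x)(x+2L)+x²(L-x)²)/(120LEI) = -11·(2·6·(10-6)·(10-2·6)·(6+2·10)+6²·(10-6)²)/(120·10·1000) = 11/625 rad
Load 3 — point force P=-19 kN at a=4 m (b=L-a=6):
  θ_3 = Pa²(L-x)(2bL-(3b+a)(L-x))/(2L³EI)  [x>a] = (-19)·4²·(10-6)·(2·6·10-(3·6+4)·(10-6))/(2·10³·1000) = -304/15625 rad
Superposition: θ = Σ θ_i = 9/62500 rad ≈ 0.000144 rad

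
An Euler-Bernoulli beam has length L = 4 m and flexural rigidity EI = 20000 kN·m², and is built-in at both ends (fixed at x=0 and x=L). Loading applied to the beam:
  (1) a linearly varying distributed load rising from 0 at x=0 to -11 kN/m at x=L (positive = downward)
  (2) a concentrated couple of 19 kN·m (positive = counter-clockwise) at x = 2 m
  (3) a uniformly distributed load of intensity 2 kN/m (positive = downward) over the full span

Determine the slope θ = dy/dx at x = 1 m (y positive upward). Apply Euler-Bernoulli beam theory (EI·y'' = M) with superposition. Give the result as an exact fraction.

Load 1 — triangular load w₀=-11 kN/m (0→w₀ over full span):
  θ_1 = -w₀(2x(L-x)(L-2x)(x+2L)+x²(L-x)²)/(120LEI) = -(-11)·(2·1·(4-1)·(4-2·1)·(1+2·4)+1²·(4-1)²)/(120·4·20000) = 429/3200000 rad
Load 2 — applied couple M₀=19 kN·m at a=2 m (b=L-a=2):
  θ_2 = (R_Ax²/2 - M_Ax)/EI  [x≤a] with R_A=57/8, M_A=19/4 = ((57/8)·1²/2 - (19/4)·1)/20000 = -19/320000 rad
Load 3 — uniform load w=2 kN/m over full span:
  θ_3 = -wx(L-x)(L-2x)/(12EI) = -2·1·(4-1)·(4-2·1)/(12·20000) = -1/20000 rad
Superposition: θ = Σ θ_i = 79/3200000 rad ≈ 0.000025 rad

θ(1) = 79/3200000 rad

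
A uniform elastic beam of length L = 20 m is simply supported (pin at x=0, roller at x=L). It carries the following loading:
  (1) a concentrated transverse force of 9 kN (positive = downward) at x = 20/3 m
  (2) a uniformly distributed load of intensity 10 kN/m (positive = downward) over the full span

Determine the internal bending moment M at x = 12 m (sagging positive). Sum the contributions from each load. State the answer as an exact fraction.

M(12) = 504 kN·m

Load 1 — point force P=9 kN at a=20/3 m (b=L-a=40/3):
  M_1 = Pa(L-x)/L  [x>a] = 9·(20/3)·(20-12)/20 = 24 kN·m
Load 2 — uniform load w=10 kN/m over full span:
  M_2 = wx(L-x)/2 = 10·12·(20-12)/2 = 480 kN·m
Superposition: M = Σ M_i = 504 kN·m ≈ 504.000000 kN·m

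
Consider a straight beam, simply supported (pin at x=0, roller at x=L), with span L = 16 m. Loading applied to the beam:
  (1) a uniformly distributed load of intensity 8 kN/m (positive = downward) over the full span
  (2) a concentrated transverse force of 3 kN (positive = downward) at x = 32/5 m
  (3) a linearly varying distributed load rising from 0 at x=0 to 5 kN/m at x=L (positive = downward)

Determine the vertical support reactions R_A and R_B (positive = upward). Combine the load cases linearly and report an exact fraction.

Load 1 — uniform load w=8 kN/m over full span:
  R_A = wL/2 = 8·16/2 = 64 kN
  R_B = wL/2 = 8·16/2 = 64 kN
Load 2 — point force P=3 kN at a=32/5 m (b=L-a=48/5):
  R_A = Pb/L = 3·(48/5)/16 = 9/5 kN
  R_B = Pa/L = 3·(32/5)/16 = 6/5 kN
Load 3 — triangular load w₀=5 kN/m (0→w₀ over full span):
  R_A = w₀L/6 = 5·16/6 = 40/3 kN
  R_B = w₀L/3 = 5·16/3 = 80/3 kN
Superposition: R_A = 1187/15 kN, R_B = 1378/15 kN

R_A = 1187/15 kN, R_B = 1378/15 kN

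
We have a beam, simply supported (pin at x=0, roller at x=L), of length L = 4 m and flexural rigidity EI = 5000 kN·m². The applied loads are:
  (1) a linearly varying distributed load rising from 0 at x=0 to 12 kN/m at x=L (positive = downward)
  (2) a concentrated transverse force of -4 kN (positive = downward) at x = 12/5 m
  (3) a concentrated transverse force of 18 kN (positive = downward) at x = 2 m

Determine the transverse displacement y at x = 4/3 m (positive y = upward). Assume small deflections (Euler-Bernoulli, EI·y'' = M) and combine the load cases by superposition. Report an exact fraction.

Load 1 — triangular load w₀=12 kN/m (0→w₀ over full span):
  y_1 = -w₀x(7L⁴-10L²x²+3x⁴)/(360LEI) = -12·(4/3)·(7·4⁴-10·4²·(4/3)²+3·(4/3)⁴)/(360·4·5000) = -512/151875 m
Load 2 — point force P=-4 kN at a=12/5 m (b=L-a=8/5):
  y_2 = -Pbx(L²-b²-x²)/(6LEI)  [x≤a] = -(-4)·(8/5)·(4/3)·(4²-(8/5)²-(4/3)²)/(6·4·5000) = 5248/6328125 m
Load 3 — point force P=18 kN at a=2 m (b=L-a=2):
  y_3 = -Pbx(L²-b²-x²)/(6LEI)  [x≤a] = -18·2·(4/3)·(4²-2²-(4/3)²)/(6·4·5000) = -23/5625 m
Superposition: y = Σ y_i = -125881/18984375 m ≈ -0.006631 m

y(4/3) = -125881/18984375 m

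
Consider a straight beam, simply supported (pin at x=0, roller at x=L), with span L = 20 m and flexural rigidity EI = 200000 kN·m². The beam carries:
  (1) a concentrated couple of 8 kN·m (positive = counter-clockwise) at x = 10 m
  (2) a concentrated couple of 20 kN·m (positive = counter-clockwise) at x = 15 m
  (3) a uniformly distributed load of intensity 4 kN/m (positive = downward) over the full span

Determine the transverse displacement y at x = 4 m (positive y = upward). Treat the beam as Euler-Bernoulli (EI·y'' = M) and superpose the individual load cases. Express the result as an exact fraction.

Load 1 — applied couple M₀=8 kN·m at a=10 m (b=L-a=10):
  y_1 = (M₀x³/(6L)+C₁x)/EI  [x≤a] with C₁=M₀(3b²-L²)/(6L)=-20/3 = (8·4³/(6·20)+(-20/3)·4)/200000 = -7/62500 m
Load 2 — applied couple M₀=20 kN·m at a=15 m (b=L-a=5):
  y_2 = (M₀x³/(6L)+C₁x)/EI  [x≤a] with C₁=M₀(3b²-L²)/(6L)=-325/6 = (20·4³/(6·20)+(-325/6)·4)/200000 = -103/100000 m
Load 3 — uniform load w=4 kN/m over full span:
  y_3 = -wx(L³-2Lx²+x³)/(24EI) = -4·4·(20³-2·20·4²+4³)/(24·200000) = -232/9375 m
Superposition: y = Σ y_i = -38833/1500000 m ≈ -0.025889 m

y(4) = -38833/1500000 m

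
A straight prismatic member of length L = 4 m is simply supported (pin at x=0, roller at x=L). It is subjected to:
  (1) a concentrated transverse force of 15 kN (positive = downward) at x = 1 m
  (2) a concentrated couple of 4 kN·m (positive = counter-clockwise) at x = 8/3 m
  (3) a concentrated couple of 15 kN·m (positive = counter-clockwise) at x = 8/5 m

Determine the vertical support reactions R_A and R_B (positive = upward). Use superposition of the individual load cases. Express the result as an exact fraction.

Load 1 — point force P=15 kN at a=1 m (b=L-a=3):
  R_A = Pb/L = 15·3/4 = 45/4 kN
  R_B = Pa/L = 15·1/4 = 15/4 kN
Load 2 — applied couple M₀=4 kN·m at a=8/3 m (b=L-a=4/3):
  R_A = M₀/L = 4/4 = 1 kN
  R_B = -M₀/L = -4/4 = -1 kN
Load 3 — applied couple M₀=15 kN·m at a=8/5 m (b=L-a=12/5):
  R_A = M₀/L = 15/4 kN
  R_B = -M₀/L = -15/4 kN
Superposition: R_A = 16 kN, R_B = -1 kN

R_A = 16 kN, R_B = -1 kN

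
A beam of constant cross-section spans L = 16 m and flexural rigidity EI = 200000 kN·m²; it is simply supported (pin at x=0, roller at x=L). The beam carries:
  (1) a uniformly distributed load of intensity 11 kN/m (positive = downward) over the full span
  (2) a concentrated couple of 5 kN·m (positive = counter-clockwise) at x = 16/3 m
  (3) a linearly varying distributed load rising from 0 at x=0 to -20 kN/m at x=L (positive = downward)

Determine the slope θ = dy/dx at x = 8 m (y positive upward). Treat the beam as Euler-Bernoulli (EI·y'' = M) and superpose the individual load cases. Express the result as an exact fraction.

θ(8) = 151/300000 rad

Load 1 — uniform load w=11 kN/m over full span:
  θ_1 = -w(L³-6Lx²+4x³)/(24EI) = -11·(16³-6·16·8²+4·8³)/(24·200000) = 0 rad
Load 2 — applied couple M₀=5 kN·m at a=16/3 m (b=L-a=32/3):
  θ_2 = (M₀x²/(2L)-M₀(x-a)+C₁)/EI  [x>a] with C₁=M₀(3b²-L²)/(6L)=40/9 = (5·8²/(2·16)-5·(8-(16/3))+(40/9))/200000 = 1/180000 rad
Load 3 — triangular load w₀=-20 kN/m (0→w₀ over full span):
  θ_3 = -w₀(7L⁴-30L²x²+15x⁴)/(360LEI) = -(-20)·(7·16⁴-30·16²·8²+15·8⁴)/(360·16·200000) = 14/28125 rad
Superposition: θ = Σ θ_i = 151/300000 rad ≈ 0.000503 rad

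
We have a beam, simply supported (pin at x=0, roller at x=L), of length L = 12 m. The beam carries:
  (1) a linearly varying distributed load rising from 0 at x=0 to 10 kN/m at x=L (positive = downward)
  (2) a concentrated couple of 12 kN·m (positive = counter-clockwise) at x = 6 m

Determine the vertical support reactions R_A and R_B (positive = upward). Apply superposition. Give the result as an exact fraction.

Load 1 — triangular load w₀=10 kN/m (0→w₀ over full span):
  R_A = w₀L/6 = 10·12/6 = 20 kN
  R_B = w₀L/3 = 10·12/3 = 40 kN
Load 2 — applied couple M₀=12 kN·m at a=6 m (b=L-a=6):
  R_A = M₀/L = 12/12 = 1 kN
  R_B = -M₀/L = -12/12 = -1 kN
Superposition: R_A = 21 kN, R_B = 39 kN

R_A = 21 kN, R_B = 39 kN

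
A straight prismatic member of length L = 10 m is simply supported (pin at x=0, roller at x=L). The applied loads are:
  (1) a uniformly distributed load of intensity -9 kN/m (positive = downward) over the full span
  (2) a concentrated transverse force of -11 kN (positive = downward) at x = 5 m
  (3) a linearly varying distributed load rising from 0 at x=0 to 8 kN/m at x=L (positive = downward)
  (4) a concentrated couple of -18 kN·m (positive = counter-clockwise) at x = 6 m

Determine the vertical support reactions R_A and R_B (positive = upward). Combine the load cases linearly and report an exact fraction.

R_A = -1169/30 kN, R_B = -661/30 kN

Load 1 — uniform load w=-9 kN/m over full span:
  R_A = wL/2 = (-9)·10/2 = -45 kN
  R_B = wL/2 = (-9)·10/2 = -45 kN
Load 2 — point force P=-11 kN at a=5 m (b=L-a=5):
  R_A = Pb/L = (-11)·5/10 = -11/2 kN
  R_B = Pa/L = (-11)·5/10 = -11/2 kN
Load 3 — triangular load w₀=8 kN/m (0→w₀ over full span):
  R_A = w₀L/6 = 8·10/6 = 40/3 kN
  R_B = w₀L/3 = 8·10/3 = 80/3 kN
Load 4 — applied couple M₀=-18 kN·m at a=6 m (b=L-a=4):
  R_A = M₀/L = (-18)/10 = -9/5 kN
  R_B = -M₀/L = -(-18)/10 = 9/5 kN
Superposition: R_A = -1169/30 kN, R_B = -661/30 kN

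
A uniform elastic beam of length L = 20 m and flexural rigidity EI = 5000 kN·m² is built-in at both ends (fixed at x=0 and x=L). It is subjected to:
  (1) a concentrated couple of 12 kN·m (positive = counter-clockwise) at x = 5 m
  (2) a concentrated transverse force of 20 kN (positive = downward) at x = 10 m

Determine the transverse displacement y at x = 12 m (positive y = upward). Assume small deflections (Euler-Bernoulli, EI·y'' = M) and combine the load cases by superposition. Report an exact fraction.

y(12) = -1283/9375 m

Load 1 — applied couple M₀=12 kN·m at a=5 m (b=L-a=15):
  y_1 = (R_Ax³/6 - M_Ax²/2 - M₀(x-a)²/2)/EI  [x>a] with R_A=27/40, M_A=-9/4 = ((27/40)·12³/6 - (-9/4)·12²/2 - 12·(12-5)²/2)/5000 = 39/3125 m
Load 2 — point force P=20 kN at a=10 m (b=L-a=10):
  y_2 = -Pa²(L-x)²(3bL-(3b+a)(L-x))/(6L³EI)  [x>a] = -20·10²·(20-12)²·(3·10·20-(3·10+10)·(20-12))/(6·20³·5000) = -56/375 m
Superposition: y = Σ y_i = -1283/9375 m ≈ -0.136853 m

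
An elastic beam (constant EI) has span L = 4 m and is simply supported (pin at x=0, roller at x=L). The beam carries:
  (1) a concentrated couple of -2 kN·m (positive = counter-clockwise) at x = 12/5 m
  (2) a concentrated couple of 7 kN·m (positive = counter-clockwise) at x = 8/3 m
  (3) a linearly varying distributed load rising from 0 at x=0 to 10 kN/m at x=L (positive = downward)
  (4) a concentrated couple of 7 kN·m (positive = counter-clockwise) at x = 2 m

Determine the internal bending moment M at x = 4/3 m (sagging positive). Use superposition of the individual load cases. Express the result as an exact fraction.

M(4/3) = 964/81 kN·m

Load 1 — applied couple M₀=-2 kN·m at a=12/5 m (b=L-a=8/5):
  M_1 = M₀x/L  [x≤a] = (-2)·(4/3)/4 = -2/3 kN·m
Load 2 — applied couple M₀=7 kN·m at a=8/3 m (b=L-a=4/3):
  M_2 = M₀x/L  [x≤a] = 7·(4/3)/4 = 7/3 kN·m
Load 3 — triangular load w₀=10 kN/m (0→w₀ over full span):
  M_3 = w₀Lx/6 - w₀x³/(6L) = 10·4·(4/3)/6 - 10·(4/3)³/(6·4) = 640/81 kN·m
Load 4 — applied couple M₀=7 kN·m at a=2 m (b=L-a=2):
  M_4 = M₀x/L  [x≤a] = 7·(4/3)/4 = 7/3 kN·m
Superposition: M = Σ M_i = 964/81 kN·m ≈ 11.901235 kN·m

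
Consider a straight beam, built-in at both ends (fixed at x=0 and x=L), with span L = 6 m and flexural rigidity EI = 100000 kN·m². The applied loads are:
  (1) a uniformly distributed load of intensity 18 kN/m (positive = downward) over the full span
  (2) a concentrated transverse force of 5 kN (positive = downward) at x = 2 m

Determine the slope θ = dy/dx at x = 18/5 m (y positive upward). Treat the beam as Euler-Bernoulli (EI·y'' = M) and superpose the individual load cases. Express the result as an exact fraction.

θ(18/5) = 67/390625 rad

Load 1 — uniform load w=18 kN/m over full span:
  θ_1 = -wx(L-x)(L-2x)/(12EI) = -18·(18/5)·(6-(18/5))·(6-2·(18/5))/(12·100000) = 243/1562500 rad
Load 2 — point force P=5 kN at a=2 m (b=L-a=4):
  θ_2 = Pa²(L-x)(2bL-(3b+a)(L-x))/(2L³EI)  [x>a] = 5·2²·(6-(18/5))·(2·4·6-(3·4+2)·(6-(18/5)))/(2·6³·100000) = 1/62500 rad
Superposition: θ = Σ θ_i = 67/390625 rad ≈ 0.000172 rad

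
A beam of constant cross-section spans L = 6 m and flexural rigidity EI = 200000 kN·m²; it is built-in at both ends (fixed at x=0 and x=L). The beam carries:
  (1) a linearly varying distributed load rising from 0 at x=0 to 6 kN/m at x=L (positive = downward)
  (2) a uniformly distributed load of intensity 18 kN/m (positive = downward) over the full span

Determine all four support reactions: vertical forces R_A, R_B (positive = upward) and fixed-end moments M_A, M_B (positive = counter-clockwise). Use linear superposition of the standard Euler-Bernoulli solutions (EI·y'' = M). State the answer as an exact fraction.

R_A = 297/5 kN, M_A = 306/5 kN·m, R_B = 333/5 kN, M_B = -324/5 kN·m

Load 1 — triangular load w₀=6 kN/m (0→w₀ over full span):
  R_A = 3w₀L/20 = 3·6·6/20 = 27/5 kN
  M_A = w₀L²/30 = 6·6²/30 = 36/5 kN·m
  R_B = 7w₀L/20 = 7·6·6/20 = 63/5 kN
  M_B = -w₀L²/20 = -6·6²/20 = -54/5 kN·m
Load 2 — uniform load w=18 kN/m over full span:
  R_A = wL/2 = 18·6/2 = 54 kN
  M_A = wL²/12 = 18·6²/12 = 54 kN·m
  R_B = wL/2 = 18·6/2 = 54 kN
  M_B = -wL²/12 = -18·6²/12 = -54 kN·m
Superposition: R_A = 297/5 kN, M_A = 306/5 kN·m, R_B = 333/5 kN, M_B = -324/5 kN·m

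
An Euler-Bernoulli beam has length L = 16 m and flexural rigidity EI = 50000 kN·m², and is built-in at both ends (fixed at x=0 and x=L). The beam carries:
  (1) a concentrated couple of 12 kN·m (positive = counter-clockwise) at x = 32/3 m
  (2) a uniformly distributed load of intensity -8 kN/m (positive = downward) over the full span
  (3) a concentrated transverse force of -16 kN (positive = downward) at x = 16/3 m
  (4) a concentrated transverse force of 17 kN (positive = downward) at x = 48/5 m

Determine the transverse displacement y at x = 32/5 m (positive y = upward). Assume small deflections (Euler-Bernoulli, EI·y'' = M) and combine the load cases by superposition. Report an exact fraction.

Load 1 — applied couple M₀=12 kN·m at a=32/3 m (b=L-a=16/3):
  y_1 = (R_Ax³/6 - M_Ax²/2)/EI  [x≤a] with R_A=1, M_A=4 = (1·(32/5)³/6 - 4·(32/5)²/2)/50000 = -896/1171875 m
Load 2 — uniform load w=-8 kN/m over full span:
  y_2 = -wx²(L-x)²/(24EI) = -(-8)·(32/5)²·(16-(32/5))²/(24·50000) = 49152/1953125 m
Load 3 — point force P=-16 kN at a=16/3 m (b=L-a=32/3):
  y_3 = -Pa²(L-x)²(3bL-(3b+a)(L-x))/(6L³EI)  [x>a] = -(-16)·(16/3)²·(16-(32/5))²·(3·(32/3)·16-(3·(32/3)+(16/3))·(16-(32/5)))/(6·16³·50000) = 2048/390625 m
Load 4 — point force P=17 kN at a=48/5 m (b=L-a=32/5):
  y_4 = -Pb²x²(3aL-(3a+b)x)/(6L³EI)  [x≤a] = -17·(32/5)²·(32/5)²·(3·(48/5)·16-(3·(48/5)+(32/5))·(32/5))/(6·16³·50000) = -800768/146484375 m
Superposition: y = Σ y_i = 1180544/48828125 m ≈ 0.024178 m

y(32/5) = 1180544/48828125 m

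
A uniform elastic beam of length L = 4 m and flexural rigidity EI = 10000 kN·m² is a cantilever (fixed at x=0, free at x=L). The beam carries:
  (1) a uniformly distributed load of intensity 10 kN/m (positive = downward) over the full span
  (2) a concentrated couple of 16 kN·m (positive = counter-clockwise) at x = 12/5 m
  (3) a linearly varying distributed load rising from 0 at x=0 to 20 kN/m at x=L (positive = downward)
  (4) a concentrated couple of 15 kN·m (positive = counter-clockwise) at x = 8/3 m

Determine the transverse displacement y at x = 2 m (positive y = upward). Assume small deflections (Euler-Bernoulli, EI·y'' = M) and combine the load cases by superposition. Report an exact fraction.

Load 1 — uniform load w=10 kN/m over full span:
  y_1 = -wx²(x²-4Lx+6L²)/(24EI) = -10·2²·(2²-4·4·2+6·4²)/(24·10000) = -17/1500 m
Load 2 — applied couple M₀=16 kN·m at a=12/5 m (b=L-a=8/5):
  y_2 = M₀x²/(2EI)  [x≤a] = 16·2²/(2·10000) = 2/625 m
Load 3 — triangular load w₀=20 kN/m (0→w₀ over full span):
  y_3 = (w₀Lx³/12-w₀L²x²/6-w₀x⁵/(120L))/EI = (20·4·2³/12-20·4²·2²/6-20·2⁵/(120·4))/10000 = -121/7500 m
Load 4 — applied couple M₀=15 kN·m at a=8/3 m (b=L-a=4/3):
  y_4 = M₀x²/(2EI)  [x≤a] = 15·2²/(2·10000) = 3/1000 m
Superposition: y = Σ y_i = -319/15000 m ≈ -0.021267 m

y(2) = -319/15000 m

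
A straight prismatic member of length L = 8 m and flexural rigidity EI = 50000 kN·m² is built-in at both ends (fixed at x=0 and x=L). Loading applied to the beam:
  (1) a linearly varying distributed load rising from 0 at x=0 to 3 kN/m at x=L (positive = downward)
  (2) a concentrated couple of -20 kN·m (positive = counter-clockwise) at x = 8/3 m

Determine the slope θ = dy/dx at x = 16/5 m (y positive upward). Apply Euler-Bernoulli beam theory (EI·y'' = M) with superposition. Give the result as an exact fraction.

θ(16/5) = -394/1953125 rad

Load 1 — triangular load w₀=3 kN/m (0→w₀ over full span):
  θ_1 = -w₀(2x(L-x)(L-2x)(x+2L)+x²(L-x)²)/(120LEI) = -3·(2·(16/5)·(8-(16/5))·(8-2·(16/5))·((16/5)+2·8)+(16/5)²·(8-(16/5))²)/(120·8·50000) = -144/1953125 rad
Load 2 — applied couple M₀=-20 kN·m at a=8/3 m (b=L-a=16/3):
  θ_2 = (R_Ax²/2 - M_Ax - M₀(x-a))/EI  [x>a] with R_A=-10/3, M_A=0 = ((-10/3)·(16/5)²/2 - 0·(16/5) - (-20)·((16/5)-(8/3)))/50000 = -2/15625 rad
Superposition: θ = Σ θ_i = -394/1953125 rad ≈ -0.000202 rad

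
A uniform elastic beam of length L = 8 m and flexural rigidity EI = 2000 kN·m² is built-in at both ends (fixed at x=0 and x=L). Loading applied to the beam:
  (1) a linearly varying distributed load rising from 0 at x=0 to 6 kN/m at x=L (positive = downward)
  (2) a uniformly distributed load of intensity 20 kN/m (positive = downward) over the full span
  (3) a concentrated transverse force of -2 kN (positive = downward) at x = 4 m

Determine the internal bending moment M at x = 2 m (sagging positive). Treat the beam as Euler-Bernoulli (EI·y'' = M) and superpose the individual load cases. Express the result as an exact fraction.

M(2) = 209/15 kN·m

Load 1 — triangular load w₀=6 kN/m (0→w₀ over full span):
  M_1 = 3w₀Lx/20 - w₀L²/30 - w₀x³/(6L) = 3·6·8·2/20 - 6·8²/30 - 6·2³/(6·8) = 3/5 kN·m
Load 2 — uniform load w=20 kN/m over full span:
  M_2 = wLx/2 - wL²/12 - wx²/2 = 20·8·2/2 - 20·8²/12 - 20·2²/2 = 40/3 kN·m
Load 3 — point force P=-2 kN at a=4 m (b=L-a=4):
  M_3 = Pb²(3a+b)x/L³ - Pab²/L²  [x≤a] = (-2)·4²·(3·4+4)·2/8³ - (-2)·4·4²/8² = 0 kN·m
Superposition: M = Σ M_i = 209/15 kN·m ≈ 13.933333 kN·m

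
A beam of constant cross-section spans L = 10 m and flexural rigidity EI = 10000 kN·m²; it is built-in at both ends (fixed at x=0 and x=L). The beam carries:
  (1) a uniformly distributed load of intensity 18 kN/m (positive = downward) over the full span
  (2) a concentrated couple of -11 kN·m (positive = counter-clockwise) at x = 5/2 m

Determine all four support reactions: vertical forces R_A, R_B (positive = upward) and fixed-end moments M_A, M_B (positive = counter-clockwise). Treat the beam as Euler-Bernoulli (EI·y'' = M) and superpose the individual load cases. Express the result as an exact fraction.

Load 1 — uniform load w=18 kN/m over full span:
  R_A = wL/2 = 18·10/2 = 90 kN
  M_A = wL²/12 = 18·10²/12 = 150 kN·m
  R_B = wL/2 = 18·10/2 = 90 kN
  M_B = -wL²/12 = -18·10²/12 = -150 kN·m
Load 2 — applied couple M₀=-11 kN·m at a=5/2 m (b=L-a=15/2):
  R_A = 6M₀ab/L³ = 6·(-11)·(5/2)·(15/2)/10³ = -99/80 kN
  M_A = M₀b(2a-b)/L² = (-11)·(15/2)·(2·(5/2)-(15/2))/10² = 33/16 kN·m
  R_B = -6M₀ab/L³ = -6·(-11)·(5/2)·(15/2)/10³ = 99/80 kN
  M_B = M₀a(2b-a)/L² = (-11)·(5/2)·(2·(15/2)-(5/2))/10² = -55/16 kN·m
Superposition: R_A = 7101/80 kN, M_A = 2433/16 kN·m, R_B = 7299/80 kN, M_B = -2455/16 kN·m

R_A = 7101/80 kN, M_A = 2433/16 kN·m, R_B = 7299/80 kN, M_B = -2455/16 kN·m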